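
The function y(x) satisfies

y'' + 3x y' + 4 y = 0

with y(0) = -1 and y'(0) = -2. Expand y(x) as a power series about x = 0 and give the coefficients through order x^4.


Ansatz: y(x) = sum_{n>=0} a_n x^n, so y'(x) = sum_{n>=1} n a_n x^(n-1) and y''(x) = sum_{n>=2} n(n-1) a_n x^(n-2).
Substitute into P(x) y'' + Q(x) y' + R(x) y = 0 with P(x) = 1, Q(x) = 3x, R(x) = 4, and match powers of x.
Initial conditions: a_0 = -1, a_1 = -2.
Setting the coefficient of each power of x to zero and solving order by order (substituting the coefficients already found):
  x^0: 2 a_2 + 4 a_0 = 0  ->  2 a_2 = -4 a_0 = 4  ->  a_2 = 2
  x^1: 6 a_3 + 7 a_1 = 0  ->  6 a_3 = -7 a_1 = 14  ->  a_3 = 7/3
  x^2: 12 a_4 + 10 a_2 = 0  ->  12 a_4 = -10 a_2 = -20  ->  a_4 = -5/3
Truncated series: y(x) = -1 - 2 x + 2 x^2 + (7/3) x^3 - (5/3) x^4 + O(x^5).

a_0 = -1; a_1 = -2; a_2 = 2; a_3 = 7/3; a_4 = -5/3


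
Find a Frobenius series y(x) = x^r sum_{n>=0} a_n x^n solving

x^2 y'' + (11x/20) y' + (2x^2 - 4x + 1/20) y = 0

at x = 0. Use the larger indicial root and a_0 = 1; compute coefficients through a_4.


Write in Frobenius form y'' + (p(x)/x) y' + (q(x)/x^2) y = 0:
  p(x) = 11/20,  q(x) = 2x^2 - 4x + 1/20.
Indicial equation: r(r-1) + (11/20) r + (1/20) = 0 -> roots r_1 = 1/4, r_2 = 1/5.
Take r = r_1 = 1/4. Let y(x) = x^r sum_{n>=0} a_n x^n with a_0 = 1.
Substitute y = x^r sum a_n x^n and match x^{r+n}. The recurrence is
  D(n) a_n - 4 a_{n-1} + 2 a_{n-2} = 0,  where D(n) = (r+n)(r+n-1) + (11/20)(r+n) + (1/20).
  a_n = [4 a_{n-1} - 2 a_{n-2}] / D(n).
Since the indicial polynomial factors as (r - r_1)(r - r_2), D(n) = (r_1 + n - r_1)(r_1 + n - r_2) = n(n + 1/20).
Evaluating step by step (a_0 = 1):
  n = 1: D(1) = 1(1 + 1/20) = 21/20; numerator = 4(1) = 4; a_1 = (4)/(21/20) = 80/21
  n = 2: D(2) = 2(2 + 1/20) = 41/10; numerator = 4(80/21) - 2(1) = 278/21; a_2 = (278/21)/(41/10) = 2780/861
  n = 3: D(3) = 3(3 + 1/20) = 183/20; numerator = 4(2780/861) - 2(80/21) = 1520/287; a_3 = (1520/287)/(183/20) = 30400/52521
  n = 4: D(4) = 4(4 + 1/20) = 81/5; numerator = 4(30400/52521) - 2(2780/861) = -10360/2501; a_4 = (-10360/2501)/(81/5) = -51800/202581

r = 1/4; a_0 = 1; a_1 = 80/21; a_2 = 2780/861; a_3 = 30400/52521; a_4 = -51800/202581


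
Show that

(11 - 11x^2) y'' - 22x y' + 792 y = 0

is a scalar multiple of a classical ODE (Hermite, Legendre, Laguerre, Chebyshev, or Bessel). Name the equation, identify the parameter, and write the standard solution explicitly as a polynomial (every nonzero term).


All three coefficients share the factor 11; dividing through by 11 gives  (1 - x^2) y'' - 2x y' + 72 y = 0.
This matches the Legendre equation (1 - x^2) y'' - 2x y' + n(n+1) y = 0 (note the -2x y' term) with n(n+1) = 72, so n = 8; the polynomial solution is P_8(x).
With y = sum_k a_k x^k, matching x^k gives (k+2)(k+1) a_{k+2} = [k(k+1) - n(n+1)] a_k = (k - 8)(k + 9) a_k. The right side vanishes at k = 8, so the series with the parity of 8 terminates at degree 8.
Standard normalization (P_n(1) = 1): leading coefficient (2n)!/(2^n (n!)^2) = 20922789888000/(256*1625702400) = 6435/128, so a_8 = 6435/128. Work downward with a_k = (k+1)(k+2) a_{k+2} / ((k - 8)(k + 9)):
  a_6 = (7)(8)(6435/128) / ((6 - 8)(6 + 9)) = (45045/16)/(-30) = -3003/32
  a_4 = (5)(6)(-3003/32) / ((4 - 8)(4 + 9)) = (-45045/16)/(-52) = 3465/64
  a_2 = (3)(4)(3465/64) / ((2 - 8)(2 + 9)) = (10395/16)/(-66) = -315/32
  a_0 = (1)(2)(-315/32) / ((0 - 8)(0 + 9)) = (-315/16)/(-72) = 35/128
Hence P_8(x) = 6435 x^8/128 - 3003 x^6/32 + 3465 x^4/64 - 315 x^2/32 + 35/128.

P_8(x); series = 6435 x^8/128 - 3003 x^6/32 + 3465 x^4/64 - 315 x^2/32 + 35/128


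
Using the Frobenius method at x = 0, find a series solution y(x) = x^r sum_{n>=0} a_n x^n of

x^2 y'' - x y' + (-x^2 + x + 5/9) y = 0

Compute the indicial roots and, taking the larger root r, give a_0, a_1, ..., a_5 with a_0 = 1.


Write in Frobenius form y'' + (p(x)/x) y' + (q(x)/x^2) y = 0:
  p(x) = -1,  q(x) = -x^2 + x + 5/9.
Indicial equation: r(r-1) + (-1) r + (5/9) = 0 -> roots r_1 = 5/3, r_2 = 1/3.
Take r = r_1 = 5/3. Let y(x) = x^r sum_{n>=0} a_n x^n with a_0 = 1.
Substitute y = x^r sum a_n x^n and match x^{r+n}. The recurrence is
  D(n) a_n + 1 a_{n-1} - 1 a_{n-2} = 0,  where D(n) = (r+n)(r+n-1) + (-1)(r+n) + (5/9).
  a_n = [-1 a_{n-1} + 1 a_{n-2}] / D(n).
Since the indicial polynomial factors as (r - r_1)(r - r_2), D(n) = (r_1 + n - r_1)(r_1 + n - r_2) = n(n + 4/3).
Evaluating step by step (a_0 = 1):
  n = 1: D(1) = 1(1 + 4/3) = 7/3; numerator = -1(1) = -1; a_1 = (-1)/(7/3) = -3/7
  n = 2: D(2) = 2(2 + 4/3) = 20/3; numerator = -1(-3/7) + 1(1) = 10/7; a_2 = (10/7)/(20/3) = 3/14
  n = 3: D(3) = 3(3 + 4/3) = 13; numerator = -1(3/14) + 1(-3/7) = -9/14; a_3 = (-9/14)/(13) = -9/182
  n = 4: D(4) = 4(4 + 4/3) = 64/3; numerator = -1(-9/182) + 1(3/14) = 24/91; a_4 = (24/91)/(64/3) = 9/728
  n = 5: D(5) = 5(5 + 4/3) = 95/3; numerator = -1(9/728) + 1(-9/182) = -45/728; a_5 = (-45/728)/(95/3) = -27/13832

r = 5/3; a_0 = 1; a_1 = -3/7; a_2 = 3/14; a_3 = -9/182; a_4 = 9/728; a_5 = -27/13832


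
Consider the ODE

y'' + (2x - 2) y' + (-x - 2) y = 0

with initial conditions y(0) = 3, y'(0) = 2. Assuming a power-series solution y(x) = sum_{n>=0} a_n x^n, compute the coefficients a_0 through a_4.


Ansatz: y(x) = sum_{n>=0} a_n x^n, so y'(x) = sum_{n>=1} n a_n x^(n-1) and y''(x) = sum_{n>=2} n(n-1) a_n x^(n-2).
Substitute into P(x) y'' + Q(x) y' + R(x) y = 0 with P(x) = 1, Q(x) = 2x - 2, R(x) = -x - 2, and match powers of x.
Initial conditions: a_0 = 3, a_1 = 2.
Setting the coefficient of each power of x to zero and solving order by order (substituting the coefficients already found):
  x^0: 2 a_2 - 2 a_1 - 2 a_0 = 0  ->  2 a_2 = 2 a_1 + 2 a_0 = 10  ->  a_2 = 5
  x^1: 6 a_3 - 4 a_2 - a_0 = 0  ->  6 a_3 = 4 a_2 + a_0 = 23  ->  a_3 = 23/6
  x^2: 12 a_4 - 6 a_3 + 2 a_2 - a_1 = 0  ->  12 a_4 = 6 a_3 - 2 a_2 + a_1 = 15  ->  a_4 = 5/4
Truncated series: y(x) = 3 + 2 x + 5 x^2 + (23/6) x^3 + (5/4) x^4 + O(x^5).

a_0 = 3; a_1 = 2; a_2 = 5; a_3 = 23/6; a_4 = 5/4


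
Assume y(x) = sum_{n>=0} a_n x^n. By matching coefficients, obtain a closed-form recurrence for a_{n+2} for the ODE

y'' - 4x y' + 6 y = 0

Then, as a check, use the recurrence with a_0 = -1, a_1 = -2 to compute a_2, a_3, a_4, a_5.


Substitute y = sum_n a_n x^n.
y''(x) has coefficient (n+2)(n+1) a_{n+2} at x^n;
-4 x y'(x) has coefficient -4 n a_n at x^n (shift);
6 y(x) has coefficient 6 a_n at x^n.
Matching x^n: (n+2)(n+1) a_{n+2} + (-4n + 6) a_n = 0.
Thus a_{n+2} = (4n - 6) / ((n+1)(n+2)) * a_n.

Check with a_0 = -1, a_1 = -2 (apply the recurrence for n = 0, 1, 2, 3): a_0 = -1, a_1 = -2, a_2 = 3, a_3 = 2/3, a_4 = 1/2, a_5 = 1/5.

a_(n+2) = (4n - 6) / ((n+1)(n+2)) * a_n; check: a_0 = -1, a_1 = -2, a_2 = 3, a_3 = 2/3, a_4 = 1/2, a_5 = 1/5


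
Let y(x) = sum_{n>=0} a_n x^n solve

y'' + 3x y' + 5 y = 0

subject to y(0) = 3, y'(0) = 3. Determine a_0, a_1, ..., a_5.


Ansatz: y(x) = sum_{n>=0} a_n x^n, so y'(x) = sum_{n>=1} n a_n x^(n-1) and y''(x) = sum_{n>=2} n(n-1) a_n x^(n-2).
Substitute into P(x) y'' + Q(x) y' + R(x) y = 0 with P(x) = 1, Q(x) = 3x, R(x) = 5, and match powers of x.
Initial conditions: a_0 = 3, a_1 = 3.
Setting the coefficient of each power of x to zero and solving order by order (substituting the coefficients already found):
  x^0: 2 a_2 + 5 a_0 = 0  ->  2 a_2 = -5 a_0 = -15  ->  a_2 = -15/2
  x^1: 6 a_3 + 8 a_1 = 0  ->  6 a_3 = -8 a_1 = -24  ->  a_3 = -4
  x^2: 12 a_4 + 11 a_2 = 0  ->  12 a_4 = -11 a_2 = 165/2  ->  a_4 = 55/8
  x^3: 20 a_5 + 14 a_3 = 0  ->  20 a_5 = -14 a_3 = 56  ->  a_5 = 14/5
Truncated series: y(x) = 3 + 3 x - (15/2) x^2 - 4 x^3 + (55/8) x^4 + (14/5) x^5 + O(x^6).

a_0 = 3; a_1 = 3; a_2 = -15/2; a_3 = -4; a_4 = 55/8; a_5 = 14/5


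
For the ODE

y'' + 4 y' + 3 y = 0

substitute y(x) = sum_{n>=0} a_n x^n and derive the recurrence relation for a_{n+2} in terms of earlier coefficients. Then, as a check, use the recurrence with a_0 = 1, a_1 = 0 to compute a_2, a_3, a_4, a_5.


Substitute y = sum_n a_n x^n.
y''(x) has coefficient (n+2)(n+1) a_{n+2} at x^n;
4 y'(x) has coefficient 4 (n+1) a_{n+1} at x^n;
3 y(x) has coefficient 3 a_n at x^n.
Matching x^n: (n+2)(n+1) a_{n+2} + 4 (n+1) a_{n+1} + 3 a_n = 0.
Thus a_{n+2} = [-4 (n+1) a_{n+1} - 3 a_n] / ((n+1)(n+2)).

Check with a_0 = 1, a_1 = 0 (apply the recurrence for n = 0, 1, 2, 3): a_0 = 1, a_1 = 0, a_2 = -3/2, a_3 = 2, a_4 = -13/8, a_5 = 1.

a_(n+2) = [-4 (n+1) a_(n+1) - 3 a_n] / ((n+1)(n+2)); check: a_0 = 1, a_1 = 0, a_2 = -3/2, a_3 = 2, a_4 = -13/8, a_5 = 1


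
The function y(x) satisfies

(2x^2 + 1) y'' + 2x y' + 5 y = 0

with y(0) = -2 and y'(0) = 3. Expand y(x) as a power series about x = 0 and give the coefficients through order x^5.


Ansatz: y(x) = sum_{n>=0} a_n x^n, so y'(x) = sum_{n>=1} n a_n x^(n-1) and y''(x) = sum_{n>=2} n(n-1) a_n x^(n-2).
Substitute into P(x) y'' + Q(x) y' + R(x) y = 0 with P(x) = 2x^2 + 1, Q(x) = 2x, R(x) = 5, and match powers of x.
Initial conditions: a_0 = -2, a_1 = 3.
Setting the coefficient of each power of x to zero and solving order by order (substituting the coefficients already found):
  x^0: 2 a_2 + 5 a_0 = 0  ->  2 a_2 = -5 a_0 = 10  ->  a_2 = 5
  x^1: 6 a_3 + 7 a_1 = 0  ->  6 a_3 = -7 a_1 = -21  ->  a_3 = -7/2
  x^2: 12 a_4 + 13 a_2 = 0  ->  12 a_4 = -13 a_2 = -65  ->  a_4 = -65/12
  x^3: 20 a_5 + 23 a_3 = 0  ->  20 a_5 = -23 a_3 = 161/2  ->  a_5 = 161/40
Truncated series: y(x) = -2 + 3 x + 5 x^2 - (7/2) x^3 - (65/12) x^4 + (161/40) x^5 + O(x^6).

a_0 = -2; a_1 = 3; a_2 = 5; a_3 = -7/2; a_4 = -65/12; a_5 = 161/40


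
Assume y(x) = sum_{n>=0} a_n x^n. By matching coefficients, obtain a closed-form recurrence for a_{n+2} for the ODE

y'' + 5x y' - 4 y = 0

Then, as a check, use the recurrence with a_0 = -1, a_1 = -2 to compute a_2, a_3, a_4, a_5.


Substitute y = sum_n a_n x^n.
y''(x) has coefficient (n+2)(n+1) a_{n+2} at x^n;
5 x y'(x) has coefficient 5 n a_n at x^n (shift);
-4 y(x) has coefficient -4 a_n at x^n.
Matching x^n: (n+2)(n+1) a_{n+2} + (5n - 4) a_n = 0.
Thus a_{n+2} = (-5n + 4) / ((n+1)(n+2)) * a_n.

Check with a_0 = -1, a_1 = -2 (apply the recurrence for n = 0, 1, 2, 3): a_0 = -1, a_1 = -2, a_2 = -2, a_3 = 1/3, a_4 = 1, a_5 = -11/60.

a_(n+2) = (-5n + 4) / ((n+1)(n+2)) * a_n; check: a_0 = -1, a_1 = -2, a_2 = -2, a_3 = 1/3, a_4 = 1, a_5 = -11/60


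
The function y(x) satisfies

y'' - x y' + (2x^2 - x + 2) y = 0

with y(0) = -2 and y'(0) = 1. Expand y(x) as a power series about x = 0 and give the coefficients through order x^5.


Ansatz: y(x) = sum_{n>=0} a_n x^n, so y'(x) = sum_{n>=1} n a_n x^(n-1) and y''(x) = sum_{n>=2} n(n-1) a_n x^(n-2).
Substitute into P(x) y'' + Q(x) y' + R(x) y = 0 with P(x) = 1, Q(x) = -x, R(x) = 2x^2 - x + 2, and match powers of x.
Initial conditions: a_0 = -2, a_1 = 1.
Setting the coefficient of each power of x to zero and solving order by order (substituting the coefficients already found):
  x^0: 2 a_2 + 2 a_0 = 0  ->  2 a_2 = -2 a_0 = 4  ->  a_2 = 2
  x^1: 6 a_3 + a_1 - a_0 = 0  ->  6 a_3 = -a_1 + a_0 = -3  ->  a_3 = -1/2
  x^2: 12 a_4 - a_1 + 2 a_0 = 0  ->  12 a_4 = a_1 - 2 a_0 = 5  ->  a_4 = 5/12
  x^3: 20 a_5 - a_3 - a_2 + 2 a_1 = 0  ->  20 a_5 = a_3 + a_2 - 2 a_1 = -1/2  ->  a_5 = -1/40
Truncated series: y(x) = -2 + x + 2 x^2 - (1/2) x^3 + (5/12) x^4 - (1/40) x^5 + O(x^6).

a_0 = -2; a_1 = 1; a_2 = 2; a_3 = -1/2; a_4 = 5/12; a_5 = -1/40


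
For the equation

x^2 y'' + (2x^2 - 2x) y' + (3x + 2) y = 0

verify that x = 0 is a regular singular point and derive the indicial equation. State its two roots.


Divide by x^2 to reach normal form y'' + P_1(x) y' + P_2(x) y = 0 with P_1(x) = 2 - 2/x and P_2(x) = 3/x + 2/x^2.
x = 0 is a singular point because the y'-coefficient 2 - 2/x has a pole at x = 0 and the y-coefficient 3/x + 2/x^2 has a pole at x = 0.
It is a regular singular point because x P_1(x) = p(x) = 2x - 2 and x^2 P_2(x) = q(x) = 3x + 2 are polynomials, hence analytic at x = 0.
p(0) = -2,  q(0) = 2.
Indicial equation: r(r-1) + p(0) r + q(0) = 0, i.e. r^2 + (p(0) - 1) r + q(0) = 0, i.e. r^2 - 3 r + 2 = 0.
Discriminant: (-3)^2 - 4(2) = 1, so r = (3 ± 1)/2.
Solving: r_1 = 2, r_2 = 1.

indicial: r^2 - 3 r + 2 = 0; roots r_1 = 2, r_2 = 1


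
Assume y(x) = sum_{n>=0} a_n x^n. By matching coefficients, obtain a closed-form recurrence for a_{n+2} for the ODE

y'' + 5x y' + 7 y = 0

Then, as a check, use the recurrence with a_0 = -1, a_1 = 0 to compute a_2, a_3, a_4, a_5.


Substitute y = sum_n a_n x^n.
y''(x) has coefficient (n+2)(n+1) a_{n+2} at x^n;
5 x y'(x) has coefficient 5 n a_n at x^n (shift);
7 y(x) has coefficient 7 a_n at x^n.
Matching x^n: (n+2)(n+1) a_{n+2} + (5n + 7) a_n = 0.
Thus a_{n+2} = (-5n - 7) / ((n+1)(n+2)) * a_n.

Check with a_0 = -1, a_1 = 0 (apply the recurrence for n = 0, 1, 2, 3): a_0 = -1, a_1 = 0, a_2 = 7/2, a_3 = 0, a_4 = -119/24, a_5 = 0.

a_(n+2) = (-5n - 7) / ((n+1)(n+2)) * a_n; check: a_0 = -1, a_1 = 0, a_2 = 7/2, a_3 = 0, a_4 = -119/24, a_5 = 0


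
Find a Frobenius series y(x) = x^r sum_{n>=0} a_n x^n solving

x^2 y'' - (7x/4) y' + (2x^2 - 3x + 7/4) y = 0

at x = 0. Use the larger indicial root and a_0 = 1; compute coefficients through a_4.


Write in Frobenius form y'' + (p(x)/x) y' + (q(x)/x^2) y = 0:
  p(x) = -7/4,  q(x) = 2x^2 - 3x + 7/4.
Indicial equation: r(r-1) + (-7/4) r + (7/4) = 0 -> roots r_1 = 7/4, r_2 = 1.
Take r = r_1 = 7/4. Let y(x) = x^r sum_{n>=0} a_n x^n with a_0 = 1.
Substitute y = x^r sum a_n x^n and match x^{r+n}. The recurrence is
  D(n) a_n - 3 a_{n-1} + 2 a_{n-2} = 0,  where D(n) = (r+n)(r+n-1) + (-7/4)(r+n) + (7/4).
  a_n = [3 a_{n-1} - 2 a_{n-2}] / D(n).
Since the indicial polynomial factors as (r - r_1)(r - r_2), D(n) = (r_1 + n - r_1)(r_1 + n - r_2) = n(n + 3/4).
Evaluating step by step (a_0 = 1):
  n = 1: D(1) = 1(1 + 3/4) = 7/4; numerator = 3(1) = 3; a_1 = (3)/(7/4) = 12/7
  n = 2: D(2) = 2(2 + 3/4) = 11/2; numerator = 3(12/7) - 2(1) = 22/7; a_2 = (22/7)/(11/2) = 4/7
  n = 3: D(3) = 3(3 + 3/4) = 45/4; numerator = 3(4/7) - 2(12/7) = -12/7; a_3 = (-12/7)/(45/4) = -16/105
  n = 4: D(4) = 4(4 + 3/4) = 19; numerator = 3(-16/105) - 2(4/7) = -8/5; a_4 = (-8/5)/(19) = -8/95

r = 7/4; a_0 = 1; a_1 = 12/7; a_2 = 4/7; a_3 = -16/105; a_4 = -8/95


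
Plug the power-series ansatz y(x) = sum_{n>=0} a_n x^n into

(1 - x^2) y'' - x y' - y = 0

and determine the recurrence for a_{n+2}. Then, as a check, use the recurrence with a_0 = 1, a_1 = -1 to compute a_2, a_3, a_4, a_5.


Substitute y = sum_n a_n x^n.
(1 - 1 x^2) y'' contributes (n+2)(n+1) a_{n+2} - n(n-1) a_n at x^n.
-x y'(x) contributes -n a_n at x^n.
-y(x) contributes -1 a_n at x^n.
Matching x^n: (n+2)(n+1) a_{n+2} + (-n(n-1) - n - 1) a_n = 0.
Thus a_{n+2} = (n(n-1) + n + 1) / ((n+1)(n+2)) * a_n.

Check with a_0 = 1, a_1 = -1 (apply the recurrence for n = 0, 1, 2, 3): a_0 = 1, a_1 = -1, a_2 = 1/2, a_3 = -1/3, a_4 = 5/24, a_5 = -1/6.

a_(n+2) = (n(n-1) + n + 1) / ((n+1)(n+2)) * a_n; check: a_0 = 1, a_1 = -1, a_2 = 1/2, a_3 = -1/3, a_4 = 5/24, a_5 = -1/6


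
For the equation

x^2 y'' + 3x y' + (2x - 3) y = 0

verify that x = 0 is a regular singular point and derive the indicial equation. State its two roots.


Divide by x^2 to reach normal form y'' + P_1(x) y' + P_2(x) y = 0 with P_1(x) = 3/x and P_2(x) = 2/x - 3/x^2.
x = 0 is a singular point because the y'-coefficient 3/x has a pole at x = 0 and the y-coefficient 2/x - 3/x^2 has a pole at x = 0.
It is a regular singular point because x P_1(x) = p(x) = 3 and x^2 P_2(x) = q(x) = 2x - 3 are polynomials, hence analytic at x = 0.
p(0) = 3,  q(0) = -3.
Indicial equation: r(r-1) + p(0) r + q(0) = 0, i.e. r^2 + (p(0) - 1) r + q(0) = 0, i.e. r^2 + 2 r - 3 = 0.
Discriminant: (2)^2 - 4(-3) = 16, so r = (-2 ± 4)/2.
Solving: r_1 = 1, r_2 = -3.

indicial: r^2 + 2 r - 3 = 0; roots r_1 = 1, r_2 = -3


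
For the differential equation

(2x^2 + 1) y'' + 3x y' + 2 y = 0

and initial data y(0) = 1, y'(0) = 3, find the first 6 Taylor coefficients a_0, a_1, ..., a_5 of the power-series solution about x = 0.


Ansatz: y(x) = sum_{n>=0} a_n x^n, so y'(x) = sum_{n>=1} n a_n x^(n-1) and y''(x) = sum_{n>=2} n(n-1) a_n x^(n-2).
Substitute into P(x) y'' + Q(x) y' + R(x) y = 0 with P(x) = 2x^2 + 1, Q(x) = 3x, R(x) = 2, and match powers of x.
Initial conditions: a_0 = 1, a_1 = 3.
Setting the coefficient of each power of x to zero and solving order by order (substituting the coefficients already found):
  x^0: 2 a_2 + 2 a_0 = 0  ->  2 a_2 = -2 a_0 = -2  ->  a_2 = -1
  x^1: 6 a_3 + 5 a_1 = 0  ->  6 a_3 = -5 a_1 = -15  ->  a_3 = -5/2
  x^2: 12 a_4 + 12 a_2 = 0  ->  12 a_4 = -12 a_2 = 12  ->  a_4 = 1
  x^3: 20 a_5 + 23 a_3 = 0  ->  20 a_5 = -23 a_3 = 115/2  ->  a_5 = 23/8
Truncated series: y(x) = 1 + 3 x - x^2 - (5/2) x^3 + x^4 + (23/8) x^5 + O(x^6).

a_0 = 1; a_1 = 3; a_2 = -1; a_3 = -5/2; a_4 = 1; a_5 = 23/8


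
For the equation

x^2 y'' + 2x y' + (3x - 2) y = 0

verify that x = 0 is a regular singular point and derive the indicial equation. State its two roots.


Divide by x^2 to reach normal form y'' + P_1(x) y' + P_2(x) y = 0 with P_1(x) = 2/x and P_2(x) = 3/x - 2/x^2.
x = 0 is a singular point because the y'-coefficient 2/x has a pole at x = 0 and the y-coefficient 3/x - 2/x^2 has a pole at x = 0.
It is a regular singular point because x P_1(x) = p(x) = 2 and x^2 P_2(x) = q(x) = 3x - 2 are polynomials, hence analytic at x = 0.
p(0) = 2,  q(0) = -2.
Indicial equation: r(r-1) + p(0) r + q(0) = 0, i.e. r^2 + (p(0) - 1) r + q(0) = 0, i.e. r^2 + 1 r - 2 = 0.
Discriminant: (1)^2 - 4(-2) = 9, so r = (-1 ± 3)/2.
Solving: r_1 = 1, r_2 = -2.

indicial: r^2 + 1 r - 2 = 0; roots r_1 = 1, r_2 = -2


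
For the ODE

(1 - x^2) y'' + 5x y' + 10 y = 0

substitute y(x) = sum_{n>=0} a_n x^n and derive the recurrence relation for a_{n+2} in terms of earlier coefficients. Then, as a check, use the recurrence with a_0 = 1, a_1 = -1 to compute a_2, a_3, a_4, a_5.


Substitute y = sum_n a_n x^n.
(1 - 1 x^2) y'' contributes (n+2)(n+1) a_{n+2} - n(n-1) a_n at x^n.
5 x y'(x) contributes 5 n a_n at x^n.
10 y(x) contributes 10 a_n at x^n.
Matching x^n: (n+2)(n+1) a_{n+2} + (-n(n-1) + 5 n + 10) a_n = 0.
Thus a_{n+2} = (n(n-1) - 5 n - 10) / ((n+1)(n+2)) * a_n.

Check with a_0 = 1, a_1 = -1 (apply the recurrence for n = 0, 1, 2, 3): a_0 = 1, a_1 = -1, a_2 = -5, a_3 = 5/2, a_4 = 15/2, a_5 = -19/8.

a_(n+2) = (n(n-1) - 5 n - 10) / ((n+1)(n+2)) * a_n; check: a_0 = 1, a_1 = -1, a_2 = -5, a_3 = 5/2, a_4 = 15/2, a_5 = -19/8


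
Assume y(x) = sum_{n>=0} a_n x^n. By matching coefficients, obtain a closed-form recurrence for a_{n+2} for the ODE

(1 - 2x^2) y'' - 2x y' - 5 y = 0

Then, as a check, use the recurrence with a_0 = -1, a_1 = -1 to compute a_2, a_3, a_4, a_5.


Substitute y = sum_n a_n x^n.
(1 - 2 x^2) y'' contributes (n+2)(n+1) a_{n+2} - 2 n(n-1) a_n at x^n.
-2 x y'(x) contributes -2 n a_n at x^n.
-5 y(x) contributes -5 a_n at x^n.
Matching x^n: (n+2)(n+1) a_{n+2} + (-2 n(n-1) - 2 n - 5) a_n = 0.
Thus a_{n+2} = (2 n(n-1) + 2 n + 5) / ((n+1)(n+2)) * a_n.

Check with a_0 = -1, a_1 = -1 (apply the recurrence for n = 0, 1, 2, 3): a_0 = -1, a_1 = -1, a_2 = -5/2, a_3 = -7/6, a_4 = -65/24, a_5 = -161/120.

a_(n+2) = (2 n(n-1) + 2 n + 5) / ((n+1)(n+2)) * a_n; check: a_0 = -1, a_1 = -1, a_2 = -5/2, a_3 = -7/6, a_4 = -65/24, a_5 = -161/120


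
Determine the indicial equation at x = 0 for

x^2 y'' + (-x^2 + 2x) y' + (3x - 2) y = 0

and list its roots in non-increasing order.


Divide by x^2 to reach normal form y'' + P_1(x) y' + P_2(x) y = 0 with P_1(x) = -1 + 2/x and P_2(x) = 3/x - 2/x^2.
x = 0 is a singular point because the y'-coefficient -1 + 2/x has a pole at x = 0 and the y-coefficient 3/x - 2/x^2 has a pole at x = 0.
It is a regular singular point because x P_1(x) = p(x) = 2 - x and x^2 P_2(x) = q(x) = 3x - 2 are polynomials, hence analytic at x = 0.
p(0) = 2,  q(0) = -2.
Indicial equation: r(r-1) + p(0) r + q(0) = 0, i.e. r^2 + (p(0) - 1) r + q(0) = 0, i.e. r^2 + 1 r - 2 = 0.
Discriminant: (1)^2 - 4(-2) = 9, so r = (-1 ± 3)/2.
Solving: r_1 = 1, r_2 = -2.

indicial: r^2 + 1 r - 2 = 0; roots r_1 = 1, r_2 = -2


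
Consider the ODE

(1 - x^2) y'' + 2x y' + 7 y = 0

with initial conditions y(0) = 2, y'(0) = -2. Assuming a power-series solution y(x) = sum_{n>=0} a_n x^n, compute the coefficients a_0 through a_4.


Ansatz: y(x) = sum_{n>=0} a_n x^n, so y'(x) = sum_{n>=1} n a_n x^(n-1) and y''(x) = sum_{n>=2} n(n-1) a_n x^(n-2).
Substitute into P(x) y'' + Q(x) y' + R(x) y = 0 with P(x) = 1 - x^2, Q(x) = 2x, R(x) = 7, and match powers of x.
Initial conditions: a_0 = 2, a_1 = -2.
Setting the coefficient of each power of x to zero and solving order by order (substituting the coefficients already found):
  x^0: 2 a_2 + 7 a_0 = 0  ->  2 a_2 = -7 a_0 = -14  ->  a_2 = -7
  x^1: 6 a_3 + 9 a_1 = 0  ->  6 a_3 = -9 a_1 = 18  ->  a_3 = 3
  x^2: 12 a_4 + 9 a_2 = 0  ->  12 a_4 = -9 a_2 = 63  ->  a_4 = 21/4
Truncated series: y(x) = 2 - 2 x - 7 x^2 + 3 x^3 + (21/4) x^4 + O(x^5).

a_0 = 2; a_1 = -2; a_2 = -7; a_3 = 3; a_4 = 21/4


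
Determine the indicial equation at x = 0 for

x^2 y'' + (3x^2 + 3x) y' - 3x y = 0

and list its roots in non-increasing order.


Divide by x^2 to reach normal form y'' + P_1(x) y' + P_2(x) y = 0 with P_1(x) = 3 + 3/x and P_2(x) = -3/x.
x = 0 is a singular point because the y'-coefficient 3 + 3/x has a pole at x = 0 and the y-coefficient -3/x has a pole at x = 0.
It is a regular singular point because x P_1(x) = p(x) = 3x + 3 and x^2 P_2(x) = q(x) = -3x are polynomials, hence analytic at x = 0.
p(0) = 3,  q(0) = 0.
Indicial equation: r(r-1) + p(0) r + q(0) = 0, i.e. r^2 + (p(0) - 1) r + q(0) = 0, i.e. r^2 + 2 r = 0.
Discriminant: (2)^2 - 4(0) = 4, so r = (-2 ± 2)/2.
Solving: r_1 = 0, r_2 = -2.

indicial: r^2 + 2 r = 0; roots r_1 = 0, r_2 = -2


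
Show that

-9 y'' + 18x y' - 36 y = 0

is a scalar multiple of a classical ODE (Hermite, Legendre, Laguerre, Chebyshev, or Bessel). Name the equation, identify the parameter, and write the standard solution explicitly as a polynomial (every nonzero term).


All three coefficients share the factor -9; dividing through by -9 gives  y'' - 2x y' + 4 y = 0.
This matches the Hermite equation y'' - 2x y' + 2n y = 0 with 2n = 4, so n = 2; the polynomial solution is H_2(x).
With y = sum_k a_k x^k, matching x^k gives (k+2)(k+1) a_{k+2} = 2(k - n) a_k = 2(k - 2) a_k. The right side vanishes at k = 2, so the series with the parity of 2 terminates at degree 2.
Standard normalization: leading coefficient of H_n is 2^n, so a_2 = 2^2 = 4. Work downward with a_k = (k+1)(k+2) a_{k+2} / (2(k - n)):
  a_0 = (1)(2)(4) / (2(0 - 2)) = 8/(-4) = -2
Hence H_2(x) = 4 x^2 - 2.

H_2(x); series = 4 x^2 - 2


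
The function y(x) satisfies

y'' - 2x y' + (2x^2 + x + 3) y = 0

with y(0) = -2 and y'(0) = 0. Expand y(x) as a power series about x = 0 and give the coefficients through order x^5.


Ansatz: y(x) = sum_{n>=0} a_n x^n, so y'(x) = sum_{n>=1} n a_n x^(n-1) and y''(x) = sum_{n>=2} n(n-1) a_n x^(n-2).
Substitute into P(x) y'' + Q(x) y' + R(x) y = 0 with P(x) = 1, Q(x) = -2x, R(x) = 2x^2 + x + 3, and match powers of x.
Initial conditions: a_0 = -2, a_1 = 0.
Setting the coefficient of each power of x to zero and solving order by order (substituting the coefficients already found):
  x^0: 2 a_2 + 3 a_0 = 0  ->  2 a_2 = -3 a_0 = 6  ->  a_2 = 3
  x^1: 6 a_3 + a_1 + a_0 = 0  ->  6 a_3 = -a_1 - a_0 = 2  ->  a_3 = 1/3
  x^2: 12 a_4 - a_2 + a_1 + 2 a_0 = 0  ->  12 a_4 = a_2 - a_1 - 2 a_0 = 7  ->  a_4 = 7/12
  x^3: 20 a_5 - 3 a_3 + a_2 + 2 a_1 = 0  ->  20 a_5 = 3 a_3 - a_2 - 2 a_1 = -2  ->  a_5 = -1/10
Truncated series: y(x) = -2 + 3 x^2 + (1/3) x^3 + (7/12) x^4 - (1/10) x^5 + O(x^6).

a_0 = -2; a_1 = 0; a_2 = 3; a_3 = 1/3; a_4 = 7/12; a_5 = -1/10


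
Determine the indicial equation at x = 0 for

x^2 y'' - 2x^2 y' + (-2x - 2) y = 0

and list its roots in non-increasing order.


Divide by x^2 to reach normal form y'' + P_1(x) y' + P_2(x) y = 0 with P_1(x) = -2 and P_2(x) = -2/x - 2/x^2.
x = 0 is a singular point because the y-coefficient -2/x - 2/x^2 has a pole at x = 0.
It is a regular singular point because x P_1(x) = p(x) = -2x and x^2 P_2(x) = q(x) = -2x - 2 are polynomials, hence analytic at x = 0.
p(0) = 0,  q(0) = -2.
Indicial equation: r(r-1) + p(0) r + q(0) = 0, i.e. r^2 + (p(0) - 1) r + q(0) = 0, i.e. r^2 - 1 r - 2 = 0.
Discriminant: (-1)^2 - 4(-2) = 9, so r = (1 ± 3)/2.
Solving: r_1 = 2, r_2 = -1.

indicial: r^2 - 1 r - 2 = 0; roots r_1 = 2, r_2 = -1


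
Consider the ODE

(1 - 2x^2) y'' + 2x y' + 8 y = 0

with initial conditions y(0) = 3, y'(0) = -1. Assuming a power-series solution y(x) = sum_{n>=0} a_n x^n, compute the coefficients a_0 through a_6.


Ansatz: y(x) = sum_{n>=0} a_n x^n, so y'(x) = sum_{n>=1} n a_n x^(n-1) and y''(x) = sum_{n>=2} n(n-1) a_n x^(n-2).
Substitute into P(x) y'' + Q(x) y' + R(x) y = 0 with P(x) = 1 - 2x^2, Q(x) = 2x, R(x) = 8, and match powers of x.
Initial conditions: a_0 = 3, a_1 = -1.
Setting the coefficient of each power of x to zero and solving order by order (substituting the coefficients already found):
  x^0: 2 a_2 + 8 a_0 = 0  ->  2 a_2 = -8 a_0 = -24  ->  a_2 = -12
  x^1: 6 a_3 + 10 a_1 = 0  ->  6 a_3 = -10 a_1 = 10  ->  a_3 = 5/3
  x^2: 12 a_4 + 8 a_2 = 0  ->  12 a_4 = -8 a_2 = 96  ->  a_4 = 8
  x^3: 20 a_5 + 2 a_3 = 0  ->  20 a_5 = -2 a_3 = -10/3  ->  a_5 = -1/6
  x^4: 30 a_6 - 8 a_4 = 0  ->  30 a_6 = 8 a_4 = 64  ->  a_6 = 32/15
Truncated series: y(x) = 3 - x - 12 x^2 + (5/3) x^3 + 8 x^4 - (1/6) x^5 + (32/15) x^6 + O(x^7).

a_0 = 3; a_1 = -1; a_2 = -12; a_3 = 5/3; a_4 = 8; a_5 = -1/6; a_6 = 32/15


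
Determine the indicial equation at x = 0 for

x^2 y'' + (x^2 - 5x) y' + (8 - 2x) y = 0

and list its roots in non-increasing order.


Divide by x^2 to reach normal form y'' + P_1(x) y' + P_2(x) y = 0 with P_1(x) = 1 - 5/x and P_2(x) = -2/x + 8/x^2.
x = 0 is a singular point because the y'-coefficient 1 - 5/x has a pole at x = 0 and the y-coefficient -2/x + 8/x^2 has a pole at x = 0.
It is a regular singular point because x P_1(x) = p(x) = x - 5 and x^2 P_2(x) = q(x) = 8 - 2x are polynomials, hence analytic at x = 0.
p(0) = -5,  q(0) = 8.
Indicial equation: r(r-1) + p(0) r + q(0) = 0, i.e. r^2 + (p(0) - 1) r + q(0) = 0, i.e. r^2 - 6 r + 8 = 0.
Discriminant: (-6)^2 - 4(8) = 4, so r = (6 ± 2)/2.
Solving: r_1 = 4, r_2 = 2.

indicial: r^2 - 6 r + 8 = 0; roots r_1 = 4, r_2 = 2


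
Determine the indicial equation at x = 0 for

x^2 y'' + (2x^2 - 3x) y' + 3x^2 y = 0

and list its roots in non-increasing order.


Divide by x^2 to reach normal form y'' + P_1(x) y' + P_2(x) y = 0 with P_1(x) = 2 - 3/x and P_2(x) = 3.
x = 0 is a singular point because the y'-coefficient 2 - 3/x has a pole at x = 0.
It is a regular singular point because x P_1(x) = p(x) = 2x - 3 and x^2 P_2(x) = q(x) = 3x^2 are polynomials, hence analytic at x = 0.
p(0) = -3,  q(0) = 0.
Indicial equation: r(r-1) + p(0) r + q(0) = 0, i.e. r^2 + (p(0) - 1) r + q(0) = 0, i.e. r^2 - 4 r = 0.
Discriminant: (-4)^2 - 4(0) = 16, so r = (4 ± 4)/2.
Solving: r_1 = 4, r_2 = 0.

indicial: r^2 - 4 r = 0; roots r_1 = 4, r_2 = 0


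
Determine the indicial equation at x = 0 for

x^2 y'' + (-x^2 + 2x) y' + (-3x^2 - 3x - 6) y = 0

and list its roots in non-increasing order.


Divide by x^2 to reach normal form y'' + P_1(x) y' + P_2(x) y = 0 with P_1(x) = -1 + 2/x and P_2(x) = -3 - 3/x - 6/x^2.
x = 0 is a singular point because the y'-coefficient -1 + 2/x has a pole at x = 0 and the y-coefficient -3 - 3/x - 6/x^2 has a pole at x = 0.
It is a regular singular point because x P_1(x) = p(x) = 2 - x and x^2 P_2(x) = q(x) = -3x^2 - 3x - 6 are polynomials, hence analytic at x = 0.
p(0) = 2,  q(0) = -6.
Indicial equation: r(r-1) + p(0) r + q(0) = 0, i.e. r^2 + (p(0) - 1) r + q(0) = 0, i.e. r^2 + 1 r - 6 = 0.
Discriminant: (1)^2 - 4(-6) = 25, so r = (-1 ± 5)/2.
Solving: r_1 = 2, r_2 = -3.

indicial: r^2 + 1 r - 6 = 0; roots r_1 = 2, r_2 = -3


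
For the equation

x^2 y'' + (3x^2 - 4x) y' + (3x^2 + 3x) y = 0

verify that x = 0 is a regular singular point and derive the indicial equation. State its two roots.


Divide by x^2 to reach normal form y'' + P_1(x) y' + P_2(x) y = 0 with P_1(x) = 3 - 4/x and P_2(x) = 3 + 3/x.
x = 0 is a singular point because the y'-coefficient 3 - 4/x has a pole at x = 0 and the y-coefficient 3 + 3/x has a pole at x = 0.
It is a regular singular point because x P_1(x) = p(x) = 3x - 4 and x^2 P_2(x) = q(x) = 3x^2 + 3x are polynomials, hence analytic at x = 0.
p(0) = -4,  q(0) = 0.
Indicial equation: r(r-1) + p(0) r + q(0) = 0, i.e. r^2 + (p(0) - 1) r + q(0) = 0, i.e. r^2 - 5 r = 0.
Discriminant: (-5)^2 - 4(0) = 25, so r = (5 ± 5)/2.
Solving: r_1 = 5, r_2 = 0.

indicial: r^2 - 5 r = 0; roots r_1 = 5, r_2 = 0


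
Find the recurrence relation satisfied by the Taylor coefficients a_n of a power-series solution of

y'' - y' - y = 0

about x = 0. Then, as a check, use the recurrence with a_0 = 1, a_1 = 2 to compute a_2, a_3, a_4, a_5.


Substitute y = sum_n a_n x^n.
y''(x) has coefficient (n+2)(n+1) a_{n+2} at x^n;
-y'(x) has coefficient -(n+1) a_{n+1} at x^n;
-y(x) has coefficient -1 a_n at x^n.
Matching x^n: (n+2)(n+1) a_{n+2} - (n+1) a_{n+1} - 1 a_n = 0.
Thus a_{n+2} = [(n+1) a_{n+1} + 1 a_n] / ((n+1)(n+2)).

Check with a_0 = 1, a_1 = 2 (apply the recurrence for n = 0, 1, 2, 3): a_0 = 1, a_1 = 2, a_2 = 3/2, a_3 = 5/6, a_4 = 1/3, a_5 = 13/120.

a_(n+2) = [(n+1) a_(n+1) + 1 a_n] / ((n+1)(n+2)); check: a_0 = 1, a_1 = 2, a_2 = 3/2, a_3 = 5/6, a_4 = 1/3, a_5 = 13/120


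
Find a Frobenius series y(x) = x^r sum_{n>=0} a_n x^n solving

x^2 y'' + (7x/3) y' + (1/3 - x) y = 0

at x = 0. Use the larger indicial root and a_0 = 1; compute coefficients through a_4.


Write in Frobenius form y'' + (p(x)/x) y' + (q(x)/x^2) y = 0:
  p(x) = 7/3,  q(x) = 1/3 - x.
Indicial equation: r(r-1) + (7/3) r + (1/3) = 0 -> roots r_1 = -1/3, r_2 = -1.
Take r = r_1 = -1/3. Let y(x) = x^r sum_{n>=0} a_n x^n with a_0 = 1.
Substitute y = x^r sum a_n x^n and match x^{r+n}. The recurrence is
  D(n) a_n - 1 a_{n-1} = 0,  where D(n) = (r+n)(r+n-1) + (7/3)(r+n) + (1/3).
  a_n = 1 / D(n) * a_{n-1}.
Since the indicial polynomial factors as (r - r_1)(r - r_2), D(n) = (r_1 + n - r_1)(r_1 + n - r_2) = n(n + 2/3).
Evaluating step by step (a_0 = 1):
  n = 1: D(1) = 1(1 + 2/3) = 5/3; numerator = 1(1) = 1; a_1 = (1)/(5/3) = 3/5
  n = 2: D(2) = 2(2 + 2/3) = 16/3; numerator = 1(3/5) = 3/5; a_2 = (3/5)/(16/3) = 9/80
  n = 3: D(3) = 3(3 + 2/3) = 11; numerator = 1(9/80) = 9/80; a_3 = (9/80)/(11) = 9/880
  n = 4: D(4) = 4(4 + 2/3) = 56/3; numerator = 1(9/880) = 9/880; a_4 = (9/880)/(56/3) = 27/49280

r = -1/3; a_0 = 1; a_1 = 3/5; a_2 = 9/80; a_3 = 9/880; a_4 = 27/49280


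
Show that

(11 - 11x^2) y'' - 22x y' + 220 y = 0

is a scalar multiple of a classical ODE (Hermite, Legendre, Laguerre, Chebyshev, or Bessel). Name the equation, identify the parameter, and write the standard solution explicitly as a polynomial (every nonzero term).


All three coefficients share the factor 11; dividing through by 11 gives  (1 - x^2) y'' - 2x y' + 20 y = 0.
This matches the Legendre equation (1 - x^2) y'' - 2x y' + n(n+1) y = 0 (note the -2x y' term) with n(n+1) = 20, so n = 4; the polynomial solution is P_4(x).
With y = sum_k a_k x^k, matching x^k gives (k+2)(k+1) a_{k+2} = [k(k+1) - n(n+1)] a_k = (k - 4)(k + 5) a_k. The right side vanishes at k = 4, so the series with the parity of 4 terminates at degree 4.
Standard normalization (P_n(1) = 1): leading coefficient (2n)!/(2^n (n!)^2) = 40320/(16*576) = 35/8, so a_4 = 35/8. Work downward with a_k = (k+1)(k+2) a_{k+2} / ((k - 4)(k + 5)):
  a_2 = (3)(4)(35/8) / ((2 - 4)(2 + 5)) = (105/2)/(-14) = -15/4
  a_0 = (1)(2)(-15/4) / ((0 - 4)(0 + 5)) = (-15/2)/(-20) = 3/8
Hence P_4(x) = 35 x^4/8 - 15 x^2/4 + 3/8.

P_4(x); series = 35 x^4/8 - 15 x^2/4 + 3/8


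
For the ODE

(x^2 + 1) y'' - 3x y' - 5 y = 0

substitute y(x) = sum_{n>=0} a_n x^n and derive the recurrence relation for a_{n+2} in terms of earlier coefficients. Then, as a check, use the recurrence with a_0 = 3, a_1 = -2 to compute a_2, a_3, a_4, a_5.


Substitute y = sum_n a_n x^n.
(1 + 1 x^2) y'' contributes (n+2)(n+1) a_{n+2} + n(n-1) a_n at x^n.
-3 x y'(x) contributes -3 n a_n at x^n.
-5 y(x) contributes -5 a_n at x^n.
Matching x^n: (n+2)(n+1) a_{n+2} + (n(n-1) - 3 n - 5) a_n = 0.
Thus a_{n+2} = (-n(n-1) + 3 n + 5) / ((n+1)(n+2)) * a_n.

Check with a_0 = 3, a_1 = -2 (apply the recurrence for n = 0, 1, 2, 3): a_0 = 3, a_1 = -2, a_2 = 15/2, a_3 = -8/3, a_4 = 45/8, a_5 = -16/15.

a_(n+2) = (-n(n-1) + 3 n + 5) / ((n+1)(n+2)) * a_n; check: a_0 = 3, a_1 = -2, a_2 = 15/2, a_3 = -8/3, a_4 = 45/8, a_5 = -16/15


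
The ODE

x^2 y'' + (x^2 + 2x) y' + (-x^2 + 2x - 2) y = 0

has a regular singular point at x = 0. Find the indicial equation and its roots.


Divide by x^2 to reach normal form y'' + P_1(x) y' + P_2(x) y = 0 with P_1(x) = 1 + 2/x and P_2(x) = -1 + 2/x - 2/x^2.
x = 0 is a singular point because the y'-coefficient 1 + 2/x has a pole at x = 0 and the y-coefficient -1 + 2/x - 2/x^2 has a pole at x = 0.
It is a regular singular point because x P_1(x) = p(x) = x + 2 and x^2 P_2(x) = q(x) = -x^2 + 2x - 2 are polynomials, hence analytic at x = 0.
p(0) = 2,  q(0) = -2.
Indicial equation: r(r-1) + p(0) r + q(0) = 0, i.e. r^2 + (p(0) - 1) r + q(0) = 0, i.e. r^2 + 1 r - 2 = 0.
Discriminant: (1)^2 - 4(-2) = 9, so r = (-1 ± 3)/2.
Solving: r_1 = 1, r_2 = -2.

indicial: r^2 + 1 r - 2 = 0; roots r_1 = 1, r_2 = -2


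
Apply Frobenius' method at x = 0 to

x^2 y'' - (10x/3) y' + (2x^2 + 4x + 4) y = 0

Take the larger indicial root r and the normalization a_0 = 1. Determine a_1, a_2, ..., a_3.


Write in Frobenius form y'' + (p(x)/x) y' + (q(x)/x^2) y = 0:
  p(x) = -10/3,  q(x) = 2x^2 + 4x + 4.
Indicial equation: r(r-1) + (-10/3) r + (4) = 0 -> roots r_1 = 3, r_2 = 4/3.
Take r = r_1 = 3. Let y(x) = x^r sum_{n>=0} a_n x^n with a_0 = 1.
Substitute y = x^r sum a_n x^n and match x^{r+n}. The recurrence is
  D(n) a_n + 4 a_{n-1} + 2 a_{n-2} = 0,  where D(n) = (r+n)(r+n-1) + (-10/3)(r+n) + (4).
  a_n = [-4 a_{n-1} - 2 a_{n-2}] / D(n).
Since the indicial polynomial factors as (r - r_1)(r - r_2), D(n) = (r_1 + n - r_1)(r_1 + n - r_2) = n(n + 5/3).
Evaluating step by step (a_0 = 1):
  n = 1: D(1) = 1(1 + 5/3) = 8/3; numerator = -4(1) = -4; a_1 = (-4)/(8/3) = -3/2
  n = 2: D(2) = 2(2 + 5/3) = 22/3; numerator = -4(-3/2) - 2(1) = 4; a_2 = (4)/(22/3) = 6/11
  n = 3: D(3) = 3(3 + 5/3) = 14; numerator = -4(6/11) - 2(-3/2) = 9/11; a_3 = (9/11)/(14) = 9/154

r = 3; a_0 = 1; a_1 = -3/2; a_2 = 6/11; a_3 = 9/154


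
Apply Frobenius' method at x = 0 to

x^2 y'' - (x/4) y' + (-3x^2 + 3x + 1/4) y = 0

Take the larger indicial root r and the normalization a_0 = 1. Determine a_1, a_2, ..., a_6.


Write in Frobenius form y'' + (p(x)/x) y' + (q(x)/x^2) y = 0:
  p(x) = -1/4,  q(x) = -3x^2 + 3x + 1/4.
Indicial equation: r(r-1) + (-1/4) r + (1/4) = 0 -> roots r_1 = 1, r_2 = 1/4.
Take r = r_1 = 1. Let y(x) = x^r sum_{n>=0} a_n x^n with a_0 = 1.
Substitute y = x^r sum a_n x^n and match x^{r+n}. The recurrence is
  D(n) a_n + 3 a_{n-1} - 3 a_{n-2} = 0,  where D(n) = (r+n)(r+n-1) + (-1/4)(r+n) + (1/4).
  a_n = [-3 a_{n-1} + 3 a_{n-2}] / D(n).
Since the indicial polynomial factors as (r - r_1)(r - r_2), D(n) = (r_1 + n - r_1)(r_1 + n - r_2) = n(n + 3/4).
Evaluating step by step (a_0 = 1):
  n = 1: D(1) = 1(1 + 3/4) = 7/4; numerator = -3(1) = -3; a_1 = (-3)/(7/4) = -12/7
  n = 2: D(2) = 2(2 + 3/4) = 11/2; numerator = -3(-12/7) + 3(1) = 57/7; a_2 = (57/7)/(11/2) = 114/77
  n = 3: D(3) = 3(3 + 3/4) = 45/4; numerator = -3(114/77) + 3(-12/7) = -738/77; a_3 = (-738/77)/(45/4) = -328/385
  n = 4: D(4) = 4(4 + 3/4) = 19; numerator = -3(-328/385) + 3(114/77) = 2694/385; a_4 = (2694/385)/(19) = 2694/7315
  n = 5: D(5) = 5(5 + 3/4) = 115/4; numerator = -3(2694/7315) + 3(-328/385) = -26778/7315; a_5 = (-26778/7315)/(115/4) = -107112/841225
  n = 6: D(6) = 6(6 + 3/4) = 81/2; numerator = -3(-107112/841225) + 3(2694/7315) = 113706/76475; a_6 = (113706/76475)/(81/2) = 25268/688275

r = 1; a_0 = 1; a_1 = -12/7; a_2 = 114/77; a_3 = -328/385; a_4 = 2694/7315; a_5 = -107112/841225; a_6 = 25268/688275


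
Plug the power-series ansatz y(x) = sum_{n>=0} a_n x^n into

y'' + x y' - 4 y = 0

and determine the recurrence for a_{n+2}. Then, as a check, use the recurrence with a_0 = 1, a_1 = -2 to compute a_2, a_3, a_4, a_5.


Substitute y = sum_n a_n x^n.
y''(x) has coefficient (n+2)(n+1) a_{n+2} at x^n;
x y'(x) has coefficient n a_n at x^n (shift);
-4 y(x) has coefficient -4 a_n at x^n.
Matching x^n: (n+2)(n+1) a_{n+2} + (n - 4) a_n = 0.
Thus a_{n+2} = (-n + 4) / ((n+1)(n+2)) * a_n.

Check with a_0 = 1, a_1 = -2 (apply the recurrence for n = 0, 1, 2, 3): a_0 = 1, a_1 = -2, a_2 = 2, a_3 = -1, a_4 = 1/3, a_5 = -1/20.

a_(n+2) = (-n + 4) / ((n+1)(n+2)) * a_n; check: a_0 = 1, a_1 = -2, a_2 = 2, a_3 = -1, a_4 = 1/3, a_5 = -1/20


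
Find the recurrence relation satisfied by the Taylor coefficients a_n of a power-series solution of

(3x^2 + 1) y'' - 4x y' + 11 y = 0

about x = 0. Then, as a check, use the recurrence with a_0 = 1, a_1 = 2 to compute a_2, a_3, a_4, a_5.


Substitute y = sum_n a_n x^n.
(1 + 3 x^2) y'' contributes (n+2)(n+1) a_{n+2} + 3 n(n-1) a_n at x^n.
-4 x y'(x) contributes -4 n a_n at x^n.
11 y(x) contributes 11 a_n at x^n.
Matching x^n: (n+2)(n+1) a_{n+2} + (3 n(n-1) - 4 n + 11) a_n = 0.
Thus a_{n+2} = (-3 n(n-1) + 4 n - 11) / ((n+1)(n+2)) * a_n.

Check with a_0 = 1, a_1 = 2 (apply the recurrence for n = 0, 1, 2, 3): a_0 = 1, a_1 = 2, a_2 = -11/2, a_3 = -7/3, a_4 = 33/8, a_5 = 119/60.

a_(n+2) = (-3 n(n-1) + 4 n - 11) / ((n+1)(n+2)) * a_n; check: a_0 = 1, a_1 = 2, a_2 = -11/2, a_3 = -7/3, a_4 = 33/8, a_5 = 119/60


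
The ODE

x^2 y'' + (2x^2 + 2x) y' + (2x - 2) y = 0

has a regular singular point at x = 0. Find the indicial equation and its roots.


Divide by x^2 to reach normal form y'' + P_1(x) y' + P_2(x) y = 0 with P_1(x) = 2 + 2/x and P_2(x) = 2/x - 2/x^2.
x = 0 is a singular point because the y'-coefficient 2 + 2/x has a pole at x = 0 and the y-coefficient 2/x - 2/x^2 has a pole at x = 0.
It is a regular singular point because x P_1(x) = p(x) = 2x + 2 and x^2 P_2(x) = q(x) = 2x - 2 are polynomials, hence analytic at x = 0.
p(0) = 2,  q(0) = -2.
Indicial equation: r(r-1) + p(0) r + q(0) = 0, i.e. r^2 + (p(0) - 1) r + q(0) = 0, i.e. r^2 + 1 r - 2 = 0.
Discriminant: (1)^2 - 4(-2) = 9, so r = (-1 ± 3)/2.
Solving: r_1 = 1, r_2 = -2.

indicial: r^2 + 1 r - 2 = 0; roots r_1 = 1, r_2 = -2


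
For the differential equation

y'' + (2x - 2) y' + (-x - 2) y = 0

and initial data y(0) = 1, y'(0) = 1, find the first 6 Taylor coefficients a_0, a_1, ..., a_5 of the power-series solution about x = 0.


Ansatz: y(x) = sum_{n>=0} a_n x^n, so y'(x) = sum_{n>=1} n a_n x^(n-1) and y''(x) = sum_{n>=2} n(n-1) a_n x^(n-2).
Substitute into P(x) y'' + Q(x) y' + R(x) y = 0 with P(x) = 1, Q(x) = 2x - 2, R(x) = -x - 2, and match powers of x.
Initial conditions: a_0 = 1, a_1 = 1.
Setting the coefficient of each power of x to zero and solving order by order (substituting the coefficients already found):
  x^0: 2 a_2 - 2 a_1 - 2 a_0 = 0  ->  2 a_2 = 2 a_1 + 2 a_0 = 4  ->  a_2 = 2
  x^1: 6 a_3 - 4 a_2 - a_0 = 0  ->  6 a_3 = 4 a_2 + a_0 = 9  ->  a_3 = 3/2
  x^2: 12 a_4 - 6 a_3 + 2 a_2 - a_1 = 0  ->  12 a_4 = 6 a_3 - 2 a_2 + a_1 = 6  ->  a_4 = 1/2
  x^3: 20 a_5 - 8 a_4 + 4 a_3 - a_2 = 0  ->  20 a_5 = 8 a_4 - 4 a_3 + a_2 = 0  ->  a_5 = 0
Truncated series: y(x) = 1 + x + 2 x^2 + (3/2) x^3 + (1/2) x^4 + O(x^6).

a_0 = 1; a_1 = 1; a_2 = 2; a_3 = 3/2; a_4 = 1/2; a_5 = 0


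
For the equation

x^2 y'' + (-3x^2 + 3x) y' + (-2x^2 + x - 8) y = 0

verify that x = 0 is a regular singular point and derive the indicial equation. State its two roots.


Divide by x^2 to reach normal form y'' + P_1(x) y' + P_2(x) y = 0 with P_1(x) = -3 + 3/x and P_2(x) = -2 + 1/x - 8/x^2.
x = 0 is a singular point because the y'-coefficient -3 + 3/x has a pole at x = 0 and the y-coefficient -2 + 1/x - 8/x^2 has a pole at x = 0.
It is a regular singular point because x P_1(x) = p(x) = 3 - 3x and x^2 P_2(x) = q(x) = -2x^2 + x - 8 are polynomials, hence analytic at x = 0.
p(0) = 3,  q(0) = -8.
Indicial equation: r(r-1) + p(0) r + q(0) = 0, i.e. r^2 + (p(0) - 1) r + q(0) = 0, i.e. r^2 + 2 r - 8 = 0.
Discriminant: (2)^2 - 4(-8) = 36, so r = (-2 ± 6)/2.
Solving: r_1 = 2, r_2 = -4.

indicial: r^2 + 2 r - 8 = 0; roots r_1 = 2, r_2 = -4


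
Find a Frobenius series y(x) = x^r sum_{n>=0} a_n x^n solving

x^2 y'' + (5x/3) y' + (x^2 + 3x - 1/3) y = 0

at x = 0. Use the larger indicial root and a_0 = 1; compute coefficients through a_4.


Write in Frobenius form y'' + (p(x)/x) y' + (q(x)/x^2) y = 0:
  p(x) = 5/3,  q(x) = x^2 + 3x - 1/3.
Indicial equation: r(r-1) + (5/3) r + (-1/3) = 0 -> roots r_1 = 1/3, r_2 = -1.
Take r = r_1 = 1/3. Let y(x) = x^r sum_{n>=0} a_n x^n with a_0 = 1.
Substitute y = x^r sum a_n x^n and match x^{r+n}. The recurrence is
  D(n) a_n + 3 a_{n-1} + 1 a_{n-2} = 0,  where D(n) = (r+n)(r+n-1) + (5/3)(r+n) + (-1/3).
  a_n = [-3 a_{n-1} - 1 a_{n-2}] / D(n).
Since the indicial polynomial factors as (r - r_1)(r - r_2), D(n) = (r_1 + n - r_1)(r_1 + n - r_2) = n(n + 4/3).
Evaluating step by step (a_0 = 1):
  n = 1: D(1) = 1(1 + 4/3) = 7/3; numerator = -3(1) = -3; a_1 = (-3)/(7/3) = -9/7
  n = 2: D(2) = 2(2 + 4/3) = 20/3; numerator = -3(-9/7) - 1(1) = 20/7; a_2 = (20/7)/(20/3) = 3/7
  n = 3: D(3) = 3(3 + 4/3) = 13; numerator = -3(3/7) - 1(-9/7) = 0; a_3 = (0)/(13) = 0
  n = 4: D(4) = 4(4 + 4/3) = 64/3; numerator = -3(0) - 1(3/7) = -3/7; a_4 = (-3/7)/(64/3) = -9/448

r = 1/3; a_0 = 1; a_1 = -9/7; a_2 = 3/7; a_3 = 0; a_4 = -9/448
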